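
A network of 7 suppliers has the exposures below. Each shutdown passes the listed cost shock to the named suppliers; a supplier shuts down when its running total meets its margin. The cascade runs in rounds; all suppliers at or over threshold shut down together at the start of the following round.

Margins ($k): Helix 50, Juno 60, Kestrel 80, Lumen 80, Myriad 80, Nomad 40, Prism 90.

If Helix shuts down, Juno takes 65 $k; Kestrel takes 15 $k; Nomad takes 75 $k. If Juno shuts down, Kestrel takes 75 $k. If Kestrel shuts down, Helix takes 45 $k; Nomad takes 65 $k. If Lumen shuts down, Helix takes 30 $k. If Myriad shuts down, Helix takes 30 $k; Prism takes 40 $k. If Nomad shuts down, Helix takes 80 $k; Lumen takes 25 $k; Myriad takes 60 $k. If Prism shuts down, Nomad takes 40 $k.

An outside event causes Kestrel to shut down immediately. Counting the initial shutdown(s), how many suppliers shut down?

4

Round 1 — Kestrel shuts down (initial).
  Helix: +45 → 45 < 50
  Nomad: +65 → 65 ≥ 40
Round 2 — Nomad shuts down.
  Helix: +80 → 125 ≥ 50
  Lumen: +25 → 25 < 80
  Myriad: +60 → 60 < 80
Round 3 — Helix shuts down.
  Juno: +65 → 65 ≥ 60
Round 4 — Juno shuts down.
No further shutdowns.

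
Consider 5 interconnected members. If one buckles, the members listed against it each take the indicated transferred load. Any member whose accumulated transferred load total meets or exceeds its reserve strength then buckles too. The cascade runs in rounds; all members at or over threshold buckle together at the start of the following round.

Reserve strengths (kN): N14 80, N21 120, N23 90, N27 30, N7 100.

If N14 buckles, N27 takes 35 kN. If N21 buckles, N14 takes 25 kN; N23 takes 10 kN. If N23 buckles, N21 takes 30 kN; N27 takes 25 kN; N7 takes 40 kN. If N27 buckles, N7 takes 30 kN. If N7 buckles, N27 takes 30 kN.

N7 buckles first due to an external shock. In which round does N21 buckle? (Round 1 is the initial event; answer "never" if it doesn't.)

never

Round 1 — N7 buckles (initial).
  N27: +30 → 30 ≥ 30
Round 2 — N27 buckles.
No further bucklings.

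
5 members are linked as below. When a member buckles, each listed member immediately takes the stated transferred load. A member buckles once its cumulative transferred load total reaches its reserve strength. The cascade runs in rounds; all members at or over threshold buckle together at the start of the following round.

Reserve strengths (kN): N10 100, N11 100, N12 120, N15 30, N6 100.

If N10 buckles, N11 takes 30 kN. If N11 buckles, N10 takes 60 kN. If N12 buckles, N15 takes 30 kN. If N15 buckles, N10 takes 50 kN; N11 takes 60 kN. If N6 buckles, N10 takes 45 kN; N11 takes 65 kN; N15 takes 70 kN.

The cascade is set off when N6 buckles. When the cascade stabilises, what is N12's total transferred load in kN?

0

Round 1 — N6 buckles (initial).
  N10: +45 → 45 < 100
  N11: +65 → 65 < 100
  N15: +70 → 70 ≥ 30
Round 2 — N15 buckles.
  N10: +50 → 95 < 100
  N11: +60 → 125 ≥ 100
Round 3 — N11 buckles.
  N10: +60 → 155 ≥ 100
Round 4 — N10 buckles.
No further bucklings.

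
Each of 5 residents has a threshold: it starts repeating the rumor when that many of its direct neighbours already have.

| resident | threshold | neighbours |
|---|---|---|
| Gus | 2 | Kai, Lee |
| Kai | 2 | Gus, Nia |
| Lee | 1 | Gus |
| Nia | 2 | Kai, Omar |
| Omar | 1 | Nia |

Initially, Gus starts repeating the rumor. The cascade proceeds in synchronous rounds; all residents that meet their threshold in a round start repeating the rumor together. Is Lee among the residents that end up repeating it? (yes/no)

Round 1 — Gus starts repeating the rumor (initial).
Round 2 — checking thresholds:
  Kai: 1 of 2 neighbours < 2, not yet.
  Lee: 1 of 1 neighbours ≥ 1, starts repeating the rumor.
Round 3 — no new spreads; cascade stops.

yes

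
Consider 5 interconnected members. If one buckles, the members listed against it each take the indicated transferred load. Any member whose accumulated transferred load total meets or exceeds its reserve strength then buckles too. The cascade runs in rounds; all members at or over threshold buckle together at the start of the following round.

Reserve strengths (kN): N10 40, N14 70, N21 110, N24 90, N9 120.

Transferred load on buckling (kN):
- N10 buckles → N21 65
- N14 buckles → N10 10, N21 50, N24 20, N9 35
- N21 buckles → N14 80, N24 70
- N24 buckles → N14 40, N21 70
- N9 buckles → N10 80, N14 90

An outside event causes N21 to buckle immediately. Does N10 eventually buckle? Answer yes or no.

Round 1 — N21 buckles (initial).
  N14: +80 → 80 ≥ 70
  N24: +70 → 70 < 90
Round 2 — N14 buckles.
  N10: +10 → 10 < 40
  N24: +20 → 90 ≥ 90
  N9: +35 → 35 < 120
Round 3 — N24 buckles.
No further bucklings.

no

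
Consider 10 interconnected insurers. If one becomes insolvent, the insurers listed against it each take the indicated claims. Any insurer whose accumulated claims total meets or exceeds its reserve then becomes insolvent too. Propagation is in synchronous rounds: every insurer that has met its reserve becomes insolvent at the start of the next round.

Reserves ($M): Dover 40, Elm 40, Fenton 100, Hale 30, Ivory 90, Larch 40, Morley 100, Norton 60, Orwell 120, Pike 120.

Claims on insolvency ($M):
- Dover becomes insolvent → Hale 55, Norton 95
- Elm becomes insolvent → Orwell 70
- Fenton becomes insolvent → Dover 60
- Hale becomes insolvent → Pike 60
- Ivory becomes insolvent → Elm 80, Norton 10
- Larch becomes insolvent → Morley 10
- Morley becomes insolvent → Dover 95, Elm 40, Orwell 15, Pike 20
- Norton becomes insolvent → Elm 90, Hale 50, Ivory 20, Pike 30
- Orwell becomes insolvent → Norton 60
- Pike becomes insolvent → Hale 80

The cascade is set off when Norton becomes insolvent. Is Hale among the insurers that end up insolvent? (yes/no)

Round 1 — Norton becomes insolvent (initial).
  Elm: +90 → 90 ≥ 40
  Hale: +50 → 50 ≥ 30
  Ivory: +20 → 20 < 90
  Pike: +30 → 30 < 120
Round 2 — Elm, Hale become insolvent.
  Orwell: +70 → 70 < 120
  Pike: +60 → 90 < 120
No further insolvencies.

yes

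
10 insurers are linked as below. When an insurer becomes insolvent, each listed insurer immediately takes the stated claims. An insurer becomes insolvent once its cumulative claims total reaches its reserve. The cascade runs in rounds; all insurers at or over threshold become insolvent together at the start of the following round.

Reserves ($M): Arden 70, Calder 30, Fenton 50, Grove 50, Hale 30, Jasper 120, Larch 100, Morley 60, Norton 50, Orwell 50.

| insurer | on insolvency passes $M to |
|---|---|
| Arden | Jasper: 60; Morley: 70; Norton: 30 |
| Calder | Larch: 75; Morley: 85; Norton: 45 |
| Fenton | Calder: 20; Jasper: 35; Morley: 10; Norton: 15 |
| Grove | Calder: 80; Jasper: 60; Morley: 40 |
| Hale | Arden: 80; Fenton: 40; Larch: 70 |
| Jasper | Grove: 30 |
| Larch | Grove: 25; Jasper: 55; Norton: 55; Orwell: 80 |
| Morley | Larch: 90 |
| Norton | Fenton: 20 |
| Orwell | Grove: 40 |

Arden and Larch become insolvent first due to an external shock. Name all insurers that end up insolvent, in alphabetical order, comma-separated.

Round 1 — Arden, Larch become insolvent (initial).
  Grove: +25 → 25 < 50
  Jasper: +60+55 → 115 < 120
  Morley: +70 → 70 ≥ 60
  Norton: +30+55 → 85 ≥ 50
  Orwell: +80 → 80 ≥ 50
Round 2 — Morley, Norton, Orwell become insolvent.
  Fenton: +20 → 20 < 50
  Grove: +40 → 65 ≥ 50
Round 3 — Grove becomes insolvent.
  Calder: +80 → 80 ≥ 30
  Jasper: +60 → 175 ≥ 120
Round 4 — Calder, Jasper become insolvent.
No further insolvencies.

Arden, Calder, Grove, Jasper, Larch, Morley, Norton, Orwell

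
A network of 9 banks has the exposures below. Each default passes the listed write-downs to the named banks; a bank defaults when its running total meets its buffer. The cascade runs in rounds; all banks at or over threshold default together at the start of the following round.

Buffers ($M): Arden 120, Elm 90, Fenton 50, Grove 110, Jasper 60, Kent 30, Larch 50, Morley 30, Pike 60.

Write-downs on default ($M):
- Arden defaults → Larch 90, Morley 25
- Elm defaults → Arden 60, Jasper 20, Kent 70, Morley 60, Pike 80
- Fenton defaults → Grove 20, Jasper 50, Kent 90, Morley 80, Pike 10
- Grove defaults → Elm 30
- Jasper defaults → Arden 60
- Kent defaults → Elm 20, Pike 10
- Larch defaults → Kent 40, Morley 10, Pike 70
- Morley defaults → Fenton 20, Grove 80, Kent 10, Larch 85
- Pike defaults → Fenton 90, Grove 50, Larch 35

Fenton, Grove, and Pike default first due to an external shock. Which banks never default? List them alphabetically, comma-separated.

Arden, Elm, Jasper

Round 1 — Fenton, Grove, Pike default (initial).
  Elm: +30 → 30 < 90
  Jasper: +50 → 50 < 60
  Kent: +90 → 90 ≥ 30
  Larch: +35 → 35 < 50
  Morley: +80 → 80 ≥ 30
Round 2 — Kent, Morley default.
  Elm: +20 → 50 < 90
  Larch: +85 → 120 ≥ 50
Round 3 — Larch defaults.
No further defaults.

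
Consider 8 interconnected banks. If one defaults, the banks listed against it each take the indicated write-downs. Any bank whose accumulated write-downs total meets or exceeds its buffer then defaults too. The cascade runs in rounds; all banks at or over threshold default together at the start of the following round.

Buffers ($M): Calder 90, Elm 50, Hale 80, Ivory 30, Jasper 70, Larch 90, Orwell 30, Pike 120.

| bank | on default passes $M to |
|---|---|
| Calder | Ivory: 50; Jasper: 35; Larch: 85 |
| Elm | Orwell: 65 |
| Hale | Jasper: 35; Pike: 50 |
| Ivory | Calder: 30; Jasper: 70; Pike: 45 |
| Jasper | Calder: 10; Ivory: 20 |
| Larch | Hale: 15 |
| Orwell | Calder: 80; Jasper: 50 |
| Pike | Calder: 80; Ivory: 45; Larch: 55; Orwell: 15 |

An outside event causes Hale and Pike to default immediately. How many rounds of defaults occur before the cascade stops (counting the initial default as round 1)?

Round 1 — Hale, Pike default (initial).
  Calder: +80 → 80 < 90
  Ivory: +45 → 45 ≥ 30
  Jasper: +35 → 35 < 70
  Larch: +55 → 55 < 90
  Orwell: +15 → 15 < 30
Round 2 — Ivory defaults.
  Calder: +30 → 110 ≥ 90
  Jasper: +70 → 105 ≥ 70
Round 3 — Calder, Jasper default.
  Larch: +85 → 140 ≥ 90
Round 4 — Larch defaults.
No further defaults.

4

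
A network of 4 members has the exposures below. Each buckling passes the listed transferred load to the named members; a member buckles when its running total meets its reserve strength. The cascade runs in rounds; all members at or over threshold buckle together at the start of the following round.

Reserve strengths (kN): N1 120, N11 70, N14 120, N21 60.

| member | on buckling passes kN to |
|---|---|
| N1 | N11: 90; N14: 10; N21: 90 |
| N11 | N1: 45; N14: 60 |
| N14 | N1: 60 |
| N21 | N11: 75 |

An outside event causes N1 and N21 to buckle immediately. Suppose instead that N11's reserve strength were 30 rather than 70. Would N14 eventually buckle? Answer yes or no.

no

With N11's reserve strength at 30:
Round 1 — N1, N21 buckle (initial).
  N11: +90+75 → 165 ≥ 30
  N14: +10 → 10 < 120
Round 2 — N11 buckles.
  N14: +60 → 70 < 120
No further bucklings.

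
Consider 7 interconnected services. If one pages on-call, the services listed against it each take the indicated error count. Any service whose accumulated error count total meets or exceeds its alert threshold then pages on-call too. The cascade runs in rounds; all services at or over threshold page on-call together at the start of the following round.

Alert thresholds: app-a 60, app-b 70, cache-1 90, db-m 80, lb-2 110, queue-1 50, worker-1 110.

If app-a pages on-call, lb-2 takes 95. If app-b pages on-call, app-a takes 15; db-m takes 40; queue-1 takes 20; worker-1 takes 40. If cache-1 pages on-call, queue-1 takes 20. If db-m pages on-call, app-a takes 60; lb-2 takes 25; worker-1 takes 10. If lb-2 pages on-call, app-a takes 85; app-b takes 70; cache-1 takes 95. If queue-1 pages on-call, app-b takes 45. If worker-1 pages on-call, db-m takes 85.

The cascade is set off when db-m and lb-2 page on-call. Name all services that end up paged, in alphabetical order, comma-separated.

app-a, app-b, cache-1, db-m, lb-2

Round 1 — db-m, lb-2 page on-call (initial).
  app-a: +60+85 → 145 ≥ 60
  app-b: +70 → 70 ≥ 70
  cache-1: +95 → 95 ≥ 90
  worker-1: +10 → 10 < 110
Round 2 — app-a, app-b, cache-1 page on-call.
  queue-1: +20+20 → 40 < 50
  worker-1: +40 → 50 < 110
No further pages.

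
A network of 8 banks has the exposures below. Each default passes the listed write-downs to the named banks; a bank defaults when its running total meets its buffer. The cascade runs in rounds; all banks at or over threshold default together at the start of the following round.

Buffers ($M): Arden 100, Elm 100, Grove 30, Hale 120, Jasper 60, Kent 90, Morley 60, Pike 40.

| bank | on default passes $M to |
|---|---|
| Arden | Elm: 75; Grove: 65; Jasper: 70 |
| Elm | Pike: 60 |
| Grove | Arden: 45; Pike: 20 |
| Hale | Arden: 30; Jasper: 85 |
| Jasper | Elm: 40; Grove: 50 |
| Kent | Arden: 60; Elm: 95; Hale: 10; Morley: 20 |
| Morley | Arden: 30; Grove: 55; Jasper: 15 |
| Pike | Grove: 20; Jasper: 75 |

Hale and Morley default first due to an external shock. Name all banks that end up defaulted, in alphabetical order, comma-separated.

Round 1 — Hale, Morley default (initial).
  Arden: +30+30 → 60 < 100
  Grove: +55 → 55 ≥ 30
  Jasper: +85+15 → 100 ≥ 60
Round 2 — Grove, Jasper default.
  Arden: +45 → 105 ≥ 100
  Elm: +40 → 40 < 100
  Pike: +20 → 20 < 40
Round 3 — Arden defaults.
  Elm: +75 → 115 ≥ 100
Round 4 — Elm defaults.
  Pike: +60 → 80 ≥ 40
Round 5 — Pike defaults.
No further defaults.

Arden, Elm, Grove, Hale, Jasper, Morley, Pike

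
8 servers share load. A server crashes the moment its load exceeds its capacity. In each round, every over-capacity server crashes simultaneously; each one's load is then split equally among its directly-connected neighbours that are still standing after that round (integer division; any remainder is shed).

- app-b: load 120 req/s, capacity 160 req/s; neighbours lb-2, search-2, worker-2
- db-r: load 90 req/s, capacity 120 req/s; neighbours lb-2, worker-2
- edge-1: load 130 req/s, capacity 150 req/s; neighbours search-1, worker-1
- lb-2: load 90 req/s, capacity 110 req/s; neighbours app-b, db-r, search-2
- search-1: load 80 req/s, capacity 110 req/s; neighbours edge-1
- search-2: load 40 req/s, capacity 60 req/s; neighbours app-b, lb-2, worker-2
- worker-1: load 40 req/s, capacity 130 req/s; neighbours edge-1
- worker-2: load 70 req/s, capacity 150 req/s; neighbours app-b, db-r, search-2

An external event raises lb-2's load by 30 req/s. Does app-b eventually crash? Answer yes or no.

yes

Round 1 — lb-2 at 120 > 110. lb-2 crashes.
  lb-2 sheds 120 req/s to app-b, db-r, search-2: 40 each.
    app-b: 120+40 = 160 ≤ 160
    db-r: 90+40 = 130 > 120
    search-2: 40+40 = 80 > 60
Round 2 — db-r, search-2 crash.
  db-r sheds 130 req/s to worker-2: 130 each.
    worker-2: 70+130 = 200 > 150
  search-2 sheds 80 req/s to app-b, worker-2: 40 each.
    app-b: 160+40 = 200 > 160
    worker-2: 200+40 = 240 > 150
Round 3 — app-b, worker-2 crash.
  app-b sheds 200 req/s: no online neighbours, lost.
  worker-2 sheds 240 req/s: no online neighbours, lost.
No further crashes.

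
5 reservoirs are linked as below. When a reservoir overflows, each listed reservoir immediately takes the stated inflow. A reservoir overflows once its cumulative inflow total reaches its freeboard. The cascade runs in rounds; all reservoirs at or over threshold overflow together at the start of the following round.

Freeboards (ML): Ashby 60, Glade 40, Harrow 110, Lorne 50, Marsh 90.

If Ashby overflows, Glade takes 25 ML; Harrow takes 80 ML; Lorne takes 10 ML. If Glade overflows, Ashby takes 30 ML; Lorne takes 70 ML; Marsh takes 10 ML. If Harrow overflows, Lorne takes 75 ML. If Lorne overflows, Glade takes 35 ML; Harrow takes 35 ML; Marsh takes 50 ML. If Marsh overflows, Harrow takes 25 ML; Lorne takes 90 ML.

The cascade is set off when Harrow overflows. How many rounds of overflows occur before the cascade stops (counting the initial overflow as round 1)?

2

Round 1 — Harrow overflows (initial).
  Lorne: +75 → 75 ≥ 50
Round 2 — Lorne overflows.
  Glade: +35 → 35 < 40
  Marsh: +50 → 50 < 90
No further overflows.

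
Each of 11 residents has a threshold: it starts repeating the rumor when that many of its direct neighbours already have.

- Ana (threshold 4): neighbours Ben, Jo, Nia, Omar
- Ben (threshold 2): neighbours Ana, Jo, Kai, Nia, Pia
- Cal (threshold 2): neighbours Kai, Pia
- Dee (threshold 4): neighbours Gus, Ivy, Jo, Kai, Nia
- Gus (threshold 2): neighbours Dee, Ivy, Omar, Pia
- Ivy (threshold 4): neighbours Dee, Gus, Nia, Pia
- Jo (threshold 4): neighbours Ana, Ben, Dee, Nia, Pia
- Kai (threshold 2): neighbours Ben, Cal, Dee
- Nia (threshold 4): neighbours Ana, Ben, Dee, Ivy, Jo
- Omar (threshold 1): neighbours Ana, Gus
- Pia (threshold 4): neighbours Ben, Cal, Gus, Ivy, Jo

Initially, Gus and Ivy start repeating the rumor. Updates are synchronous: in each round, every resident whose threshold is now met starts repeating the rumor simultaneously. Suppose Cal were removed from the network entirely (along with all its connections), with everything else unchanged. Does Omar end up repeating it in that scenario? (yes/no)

With Cal removed:
Round 1 — Gus, Ivy start repeating the rumor (initial).
Round 2 — checking thresholds:
  Dee: 2 of 5 neighbours < 4, holds.
  Nia: 1 of 5 neighbours < 4, holds.
  Omar: 1 of 2 neighbours ≥ 1, starts repeating the rumor.
  Pia: 2 of 4 neighbours < 4, holds.
Round 3 — no new spreads; cascade stops.

yes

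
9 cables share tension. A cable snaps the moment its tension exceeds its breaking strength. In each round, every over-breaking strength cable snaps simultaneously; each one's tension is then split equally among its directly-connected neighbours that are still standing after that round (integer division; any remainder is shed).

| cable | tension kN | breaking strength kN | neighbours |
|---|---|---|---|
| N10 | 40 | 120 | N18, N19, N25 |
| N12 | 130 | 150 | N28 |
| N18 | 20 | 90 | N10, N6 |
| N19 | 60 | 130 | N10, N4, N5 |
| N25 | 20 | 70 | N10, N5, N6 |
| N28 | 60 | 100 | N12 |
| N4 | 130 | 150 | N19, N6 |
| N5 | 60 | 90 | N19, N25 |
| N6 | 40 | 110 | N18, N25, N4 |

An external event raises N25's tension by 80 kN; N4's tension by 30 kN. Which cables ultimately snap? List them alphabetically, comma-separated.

N10, N18, N19, N25, N4, N5, N6

Round 1 — N25 at 100 > 70; N4 at 160 > 150. N25, N4 snap.
  N25 sheds 100 kN to N10, N5, N6: 33 each (1 lost).
    N10: 40+33 = 73 ≤ 120
    N5: 60+33 = 93 > 90
    N6: 40+33 = 73 ≤ 110
  N4 sheds 160 kN to N19, N6: 80 each.
    N19: 60+80 = 140 > 130
    N6: 73+80 = 153 > 110
Round 2 — N19, N5, N6 snap.
  N19 sheds 140 kN to N10: 140 each.
    N10: 73+140 = 213 > 120
  N5 sheds 93 kN: no online neighbours, lost.
  N6 sheds 153 kN to N18: 153 each.
    N18: 20+153 = 173 > 90
Round 3 — N10, N18 snap.
  N10 sheds 213 kN: no online neighbours, lost.
  N18 sheds 173 kN: no online neighbours, lost.
No further breaks.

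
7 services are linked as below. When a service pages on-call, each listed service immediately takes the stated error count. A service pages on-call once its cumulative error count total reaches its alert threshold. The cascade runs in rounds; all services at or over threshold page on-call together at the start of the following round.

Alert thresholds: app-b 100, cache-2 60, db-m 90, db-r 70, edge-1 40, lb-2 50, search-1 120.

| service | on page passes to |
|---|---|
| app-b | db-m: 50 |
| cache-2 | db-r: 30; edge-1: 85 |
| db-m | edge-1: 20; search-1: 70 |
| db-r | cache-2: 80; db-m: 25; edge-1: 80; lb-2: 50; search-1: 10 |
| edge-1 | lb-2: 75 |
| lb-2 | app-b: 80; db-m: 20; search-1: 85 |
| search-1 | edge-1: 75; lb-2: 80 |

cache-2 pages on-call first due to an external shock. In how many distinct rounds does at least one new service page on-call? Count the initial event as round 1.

3

Round 1 — cache-2 pages on-call (initial).
  db-r: +30 → 30 < 70
  edge-1: +85 → 85 ≥ 40
Round 2 — edge-1 pages on-call.
  lb-2: +75 → 75 ≥ 50
Round 3 — lb-2 pages on-call.
  app-b: +80 → 80 < 100
  db-m: +20 → 20 < 90
  search-1: +85 → 85 < 120
No further pages.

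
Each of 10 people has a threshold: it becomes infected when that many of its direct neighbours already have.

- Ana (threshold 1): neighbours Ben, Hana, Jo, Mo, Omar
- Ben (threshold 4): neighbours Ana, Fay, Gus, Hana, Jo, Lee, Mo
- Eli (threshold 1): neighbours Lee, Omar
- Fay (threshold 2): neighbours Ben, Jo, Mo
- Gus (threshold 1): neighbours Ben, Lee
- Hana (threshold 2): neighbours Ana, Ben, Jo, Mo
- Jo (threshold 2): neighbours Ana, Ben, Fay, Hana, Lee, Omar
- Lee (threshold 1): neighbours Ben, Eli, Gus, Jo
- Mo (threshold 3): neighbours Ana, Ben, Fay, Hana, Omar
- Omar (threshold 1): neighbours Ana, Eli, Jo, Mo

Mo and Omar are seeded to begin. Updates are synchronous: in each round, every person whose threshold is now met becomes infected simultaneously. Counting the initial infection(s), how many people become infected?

Round 1 — Mo, Omar become infected (initial).
Round 2 — checking thresholds:
  Ana: 2 of 5 neighbours ≥ 1, becomes infected.
  Ben: 1 of 7 neighbours < 4, not yet.
  Eli: 1 of 2 neighbours ≥ 1, becomes infected.
  Fay: 1 of 3 neighbours < 2, not yet.
  Hana: 1 of 4 neighbours < 2, not yet.
  Jo: 1 of 6 neighbours < 2, not yet.
Round 3 — checking thresholds:
  Ben: 2 of 7 neighbours < 4, not yet.
  Fay: 1 of 3 neighbours < 2, not yet.
  Hana: 2 of 4 neighbours ≥ 2, becomes infected.
  Jo: 2 of 6 neighbours ≥ 2, becomes infected.
  Lee: 1 of 4 neighbours ≥ 1, becomes infected.
Round 4 — checking thresholds:
  Ben: 5 of 7 neighbours ≥ 4, becomes infected.
  Fay: 2 of 3 neighbours ≥ 2, becomes infected.
  Gus: 1 of 2 neighbours ≥ 1, becomes infected.
Round 5 — no new infections; cascade stops.

10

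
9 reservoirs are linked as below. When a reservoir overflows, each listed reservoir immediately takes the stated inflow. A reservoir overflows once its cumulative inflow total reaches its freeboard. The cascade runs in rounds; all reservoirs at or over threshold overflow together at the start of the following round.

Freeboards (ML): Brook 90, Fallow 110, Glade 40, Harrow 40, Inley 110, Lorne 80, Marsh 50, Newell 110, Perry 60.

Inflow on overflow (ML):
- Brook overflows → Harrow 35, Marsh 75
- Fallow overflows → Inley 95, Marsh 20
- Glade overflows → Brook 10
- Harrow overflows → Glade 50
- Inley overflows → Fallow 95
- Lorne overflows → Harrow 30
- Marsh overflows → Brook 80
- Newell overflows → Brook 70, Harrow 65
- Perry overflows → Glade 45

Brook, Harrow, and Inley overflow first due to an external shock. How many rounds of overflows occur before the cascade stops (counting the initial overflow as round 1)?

2

Round 1 — Brook, Harrow, Inley overflow (initial).
  Fallow: +95 → 95 < 110
  Glade: +50 → 50 ≥ 40
  Marsh: +75 → 75 ≥ 50
Round 2 — Glade, Marsh overflow.
No further overflows.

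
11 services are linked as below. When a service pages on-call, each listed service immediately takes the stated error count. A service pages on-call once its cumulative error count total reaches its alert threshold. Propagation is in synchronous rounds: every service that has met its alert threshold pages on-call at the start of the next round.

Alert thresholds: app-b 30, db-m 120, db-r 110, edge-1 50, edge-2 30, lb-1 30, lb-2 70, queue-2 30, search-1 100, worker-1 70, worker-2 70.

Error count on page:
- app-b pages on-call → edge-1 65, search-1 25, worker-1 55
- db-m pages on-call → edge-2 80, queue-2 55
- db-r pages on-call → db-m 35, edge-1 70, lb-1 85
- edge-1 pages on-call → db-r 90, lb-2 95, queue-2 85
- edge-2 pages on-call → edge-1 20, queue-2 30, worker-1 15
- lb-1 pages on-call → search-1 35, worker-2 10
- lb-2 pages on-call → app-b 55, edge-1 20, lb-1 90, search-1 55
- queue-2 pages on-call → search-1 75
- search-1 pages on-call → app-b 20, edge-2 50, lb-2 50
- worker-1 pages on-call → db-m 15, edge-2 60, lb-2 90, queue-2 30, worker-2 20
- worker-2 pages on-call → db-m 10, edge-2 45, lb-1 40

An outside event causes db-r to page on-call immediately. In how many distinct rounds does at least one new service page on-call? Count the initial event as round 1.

Round 1 — db-r pages on-call (initial).
  db-m: +35 → 35 < 120
  edge-1: +70 → 70 ≥ 50
  lb-1: +85 → 85 ≥ 30
Round 2 — edge-1, lb-1 page on-call.
  lb-2: +95 → 95 ≥ 70
  queue-2: +85 → 85 ≥ 30
  search-1: +35 → 35 < 100
  worker-2: +10 → 10 < 70
Round 3 — lb-2, queue-2 page on-call.
  app-b: +55 → 55 ≥ 30
  search-1: +55+75 → 165 ≥ 100
Round 4 — app-b, search-1 page on-call.
  edge-2: +50 → 50 ≥ 30
  worker-1: +55 → 55 < 70
Round 5 — edge-2 pages on-call.
  worker-1: +15 → 70 ≥ 70
Round 6 — worker-1 pages on-call.
  db-m: +15 → 50 < 120
  worker-2: +20 → 30 < 70
No further pages.

6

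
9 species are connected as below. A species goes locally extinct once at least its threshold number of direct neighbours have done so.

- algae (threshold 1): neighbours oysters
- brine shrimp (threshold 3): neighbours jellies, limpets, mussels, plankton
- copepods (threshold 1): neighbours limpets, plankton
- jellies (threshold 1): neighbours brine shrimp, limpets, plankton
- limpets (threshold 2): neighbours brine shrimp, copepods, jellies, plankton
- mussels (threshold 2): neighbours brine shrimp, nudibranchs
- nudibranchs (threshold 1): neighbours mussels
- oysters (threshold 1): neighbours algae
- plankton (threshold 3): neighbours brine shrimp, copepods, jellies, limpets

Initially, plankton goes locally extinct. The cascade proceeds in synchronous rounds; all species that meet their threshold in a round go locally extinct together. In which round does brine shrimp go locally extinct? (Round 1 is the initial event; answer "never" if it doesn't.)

4

Round 1 — plankton goes locally extinct (initial).
Round 2 — checking thresholds:
  brine shrimp: 1 of 4 neighbours < 3, not yet.
  copepods: 1 of 2 neighbours ≥ 1, goes locally extinct.
  jellies: 1 of 3 neighbours ≥ 1, goes locally extinct.
  limpets: 1 of 4 neighbours < 2, not yet.
Round 3 — checking thresholds:
  brine shrimp: 2 of 4 neighbours < 3, not yet.
  limpets: 3 of 4 neighbours ≥ 2, goes locally extinct.
Round 4 — checking thresholds:
  brine shrimp: 3 of 4 neighbours ≥ 3, goes locally extinct.
Round 5 — no new extinctions; cascade stops.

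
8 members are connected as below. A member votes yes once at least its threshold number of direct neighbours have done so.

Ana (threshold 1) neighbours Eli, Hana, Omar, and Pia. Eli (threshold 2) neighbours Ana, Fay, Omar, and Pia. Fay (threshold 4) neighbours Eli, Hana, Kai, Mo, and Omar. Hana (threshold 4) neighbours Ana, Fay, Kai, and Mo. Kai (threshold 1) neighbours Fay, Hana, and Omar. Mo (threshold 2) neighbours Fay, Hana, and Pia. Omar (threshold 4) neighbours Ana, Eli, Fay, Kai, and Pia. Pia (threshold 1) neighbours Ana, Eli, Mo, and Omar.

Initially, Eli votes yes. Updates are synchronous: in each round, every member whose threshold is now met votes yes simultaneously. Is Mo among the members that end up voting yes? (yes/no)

Round 1 — Eli votes yes (initial).
Round 2 — checking thresholds:
  Ana: 1 of 4 neighbours ≥ 1, votes yes.
  Fay: 1 of 5 neighbours < 4, holds.
  Omar: 1 of 5 neighbours < 4, holds.
  Pia: 1 of 4 neighbours ≥ 1, votes yes.
Round 3 — no new yes votes; cascade stops.

no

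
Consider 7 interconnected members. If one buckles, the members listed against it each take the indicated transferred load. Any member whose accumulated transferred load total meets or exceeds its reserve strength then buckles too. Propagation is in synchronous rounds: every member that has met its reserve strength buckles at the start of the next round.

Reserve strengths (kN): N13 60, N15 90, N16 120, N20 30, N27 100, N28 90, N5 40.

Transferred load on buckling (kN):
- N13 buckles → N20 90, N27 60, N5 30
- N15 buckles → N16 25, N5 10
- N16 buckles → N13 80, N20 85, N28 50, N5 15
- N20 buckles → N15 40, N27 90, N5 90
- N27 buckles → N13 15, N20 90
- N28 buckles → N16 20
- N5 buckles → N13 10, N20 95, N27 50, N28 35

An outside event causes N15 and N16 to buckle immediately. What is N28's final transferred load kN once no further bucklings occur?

85

Round 1 — N15, N16 buckle (initial).
  N13: +80 → 80 ≥ 60
  N20: +85 → 85 ≥ 30
  N28: +50 → 50 < 90
  N5: +10+15 → 25 < 40
Round 2 — N13, N20 buckle.
  N27: +60+90 → 150 ≥ 100
  N5: +30+90 → 145 ≥ 40
Round 3 — N27, N5 buckle.
  N28: +35 → 85 < 90
No further bucklings.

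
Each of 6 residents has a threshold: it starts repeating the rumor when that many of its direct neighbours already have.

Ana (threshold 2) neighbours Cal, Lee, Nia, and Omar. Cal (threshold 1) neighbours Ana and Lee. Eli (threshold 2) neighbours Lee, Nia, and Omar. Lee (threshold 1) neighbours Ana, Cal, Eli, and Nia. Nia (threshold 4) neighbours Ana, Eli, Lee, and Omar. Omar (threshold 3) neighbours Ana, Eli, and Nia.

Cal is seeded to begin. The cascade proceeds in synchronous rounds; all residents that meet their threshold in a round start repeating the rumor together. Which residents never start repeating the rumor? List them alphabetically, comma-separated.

Eli, Nia, Omar

Round 1 — Cal starts repeating the rumor (initial).
Round 2 — checking thresholds:
  Ana: 1 of 4 neighbours < 2, holds.
  Lee: 1 of 4 neighbours ≥ 1, starts repeating the rumor.
Round 3 — checking thresholds:
  Ana: 2 of 4 neighbours ≥ 2, starts repeating the rumor.
  Eli: 1 of 3 neighbours < 2, holds.
  Nia: 1 of 4 neighbours < 4, holds.
Round 4 — no new spreads; cascade stops.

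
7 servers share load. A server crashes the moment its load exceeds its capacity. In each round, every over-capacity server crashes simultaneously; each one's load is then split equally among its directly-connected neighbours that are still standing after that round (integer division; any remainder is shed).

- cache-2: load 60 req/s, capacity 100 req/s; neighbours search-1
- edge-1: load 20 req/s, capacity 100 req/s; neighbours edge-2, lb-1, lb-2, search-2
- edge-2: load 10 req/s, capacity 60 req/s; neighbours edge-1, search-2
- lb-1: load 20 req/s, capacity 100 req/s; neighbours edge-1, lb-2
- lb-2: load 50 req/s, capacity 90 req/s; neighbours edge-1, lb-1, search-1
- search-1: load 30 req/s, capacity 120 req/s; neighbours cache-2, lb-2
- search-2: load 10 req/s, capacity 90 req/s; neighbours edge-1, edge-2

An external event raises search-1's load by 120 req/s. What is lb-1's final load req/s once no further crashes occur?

82

Round 1 — search-1 at 150 > 120. search-1 crashes.
  search-1 sheds 150 req/s to cache-2, lb-2: 75 each.
    cache-2: 60+75 = 135 > 100
    lb-2: 50+75 = 125 > 90
Round 2 — cache-2, lb-2 crash.
  cache-2 sheds 135 req/s: no online neighbours, lost.
  lb-2 sheds 125 req/s to edge-1, lb-1: 62 each (1 lost).
    edge-1: 20+62 = 82 ≤ 100
    lb-1: 20+62 = 82 ≤ 100
No further crashes.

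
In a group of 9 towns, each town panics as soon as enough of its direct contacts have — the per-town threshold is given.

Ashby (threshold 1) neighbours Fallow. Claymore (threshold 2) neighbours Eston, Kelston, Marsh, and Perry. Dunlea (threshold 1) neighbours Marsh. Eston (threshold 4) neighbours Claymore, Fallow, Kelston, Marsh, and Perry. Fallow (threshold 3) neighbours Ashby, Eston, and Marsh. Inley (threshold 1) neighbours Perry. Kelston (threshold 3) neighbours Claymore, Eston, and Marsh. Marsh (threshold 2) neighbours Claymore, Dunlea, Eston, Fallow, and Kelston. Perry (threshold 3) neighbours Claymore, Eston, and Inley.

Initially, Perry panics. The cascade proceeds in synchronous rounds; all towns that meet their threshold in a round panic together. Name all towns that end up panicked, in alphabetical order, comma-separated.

Inley, Perry

Round 1 — Perry panics (initial).
Round 2 — checking thresholds:
  Claymore: 1 of 4 neighbours < 2, holds.
  Eston: 1 of 5 neighbours < 4, holds.
  Inley: 1 of 1 neighbours ≥ 1, panics.
Round 3 — no new panics; cascade stops.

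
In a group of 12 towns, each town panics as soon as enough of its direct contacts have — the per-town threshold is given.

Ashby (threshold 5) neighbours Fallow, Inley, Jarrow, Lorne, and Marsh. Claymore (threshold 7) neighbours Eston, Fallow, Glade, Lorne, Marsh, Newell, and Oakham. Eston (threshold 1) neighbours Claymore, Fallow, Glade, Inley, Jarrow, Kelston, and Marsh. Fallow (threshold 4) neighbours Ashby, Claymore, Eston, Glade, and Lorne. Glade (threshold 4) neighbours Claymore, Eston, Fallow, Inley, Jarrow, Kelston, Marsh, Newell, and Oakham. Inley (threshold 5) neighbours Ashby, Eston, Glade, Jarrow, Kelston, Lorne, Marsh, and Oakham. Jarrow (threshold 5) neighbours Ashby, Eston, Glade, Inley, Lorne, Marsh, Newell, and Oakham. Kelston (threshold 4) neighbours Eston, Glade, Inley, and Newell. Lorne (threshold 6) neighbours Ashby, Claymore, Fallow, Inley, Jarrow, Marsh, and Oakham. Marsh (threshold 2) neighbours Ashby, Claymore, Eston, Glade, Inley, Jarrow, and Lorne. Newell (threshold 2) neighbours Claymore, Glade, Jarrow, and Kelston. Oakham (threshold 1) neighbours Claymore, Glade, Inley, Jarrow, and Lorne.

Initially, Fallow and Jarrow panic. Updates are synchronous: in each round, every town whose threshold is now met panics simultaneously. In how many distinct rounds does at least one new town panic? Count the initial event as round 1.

5

Round 1 — Fallow, Jarrow panic (initial).
Round 2 — checking thresholds:
  Ashby: 2 of 5 neighbours < 5, holds.
  Claymore: 1 of 7 neighbours < 7, holds.
  Eston: 2 of 7 neighbours ≥ 1, panics.
  Glade: 2 of 9 neighbours < 4, holds.
  Inley: 1 of 8 neighbours < 5, holds.
  Lorne: 2 of 7 neighbours < 6, holds.
  Marsh: 1 of 7 neighbours < 2, holds.
  Newell: 1 of 4 neighbours < 2, holds.
  Oakham: 1 of 5 neighbours ≥ 1, panics.
Round 3 — checking thresholds:
  Ashby: 2 of 5 neighbours < 5, holds.
  Claymore: 3 of 7 neighbours < 7, holds.
  Glade: 4 of 9 neighbours ≥ 4, panics.
  Inley: 3 of 8 neighbours < 5, holds.
  Kelston: 1 of 4 neighbours < 4, holds.
  Lorne: 3 of 7 neighbours < 6, holds.
  Marsh: 2 of 7 neighbours ≥ 2, panics.
  Newell: 1 of 4 neighbours < 2, holds.
Round 4 — checking thresholds:
  Ashby: 3 of 5 neighbours < 5, holds.
  Claymore: 5 of 7 neighbours < 7, holds.
  Inley: 5 of 8 neighbours ≥ 5, panics.
  Kelston: 2 of 4 neighbours < 4, holds.
  Lorne: 4 of 7 neighbours < 6, holds.
  Newell: 2 of 4 neighbours ≥ 2, panics.
Round 5 — checking thresholds:
  Ashby: 4 of 5 neighbours < 5, holds.
  Claymore: 6 of 7 neighbours < 7, holds.
  Kelston: 4 of 4 neighbours ≥ 4, panics.
  Lorne: 5 of 7 neighbours < 6, holds.
Round 6 — no new panics; cascade stops.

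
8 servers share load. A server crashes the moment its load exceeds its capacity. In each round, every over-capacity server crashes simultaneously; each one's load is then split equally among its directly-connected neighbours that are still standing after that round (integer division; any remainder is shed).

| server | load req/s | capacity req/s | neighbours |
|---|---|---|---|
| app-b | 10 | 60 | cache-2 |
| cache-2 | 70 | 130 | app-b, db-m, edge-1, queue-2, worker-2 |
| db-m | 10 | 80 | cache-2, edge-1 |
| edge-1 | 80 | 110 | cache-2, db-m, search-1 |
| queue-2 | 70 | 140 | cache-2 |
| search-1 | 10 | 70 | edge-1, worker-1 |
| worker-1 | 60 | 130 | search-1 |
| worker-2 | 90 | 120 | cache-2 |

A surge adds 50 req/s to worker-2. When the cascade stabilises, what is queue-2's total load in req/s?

122

Round 1 — worker-2 at 140 > 120. worker-2 crashes.
  worker-2 sheds 140 req/s to cache-2: 140 each.
    cache-2: 70+140 = 210 > 130
Round 2 — cache-2 crashes.
  cache-2 sheds 210 req/s to app-b, db-m, edge-1, queue-2: 52 each (2 lost).
    app-b: 10+52 = 62 > 60
    db-m: 10+52 = 62 ≤ 80
    edge-1: 80+52 = 132 > 110
    queue-2: 70+52 = 122 ≤ 140
Round 3 — app-b, edge-1 crash.
  app-b sheds 62 req/s: no online neighbours, lost.
  edge-1 sheds 132 req/s to db-m, search-1: 66 each.
    db-m: 62+66 = 128 > 80
    search-1: 10+66 = 76 > 70
Round 4 — db-m, search-1 crash.
  db-m sheds 128 req/s: no online neighbours, lost.
  search-1 sheds 76 req/s to worker-1: 76 each.
    worker-1: 60+76 = 136 > 130
Round 5 — worker-1 crashes.
  worker-1 sheds 136 req/s: no online neighbours, lost.
No further crashes.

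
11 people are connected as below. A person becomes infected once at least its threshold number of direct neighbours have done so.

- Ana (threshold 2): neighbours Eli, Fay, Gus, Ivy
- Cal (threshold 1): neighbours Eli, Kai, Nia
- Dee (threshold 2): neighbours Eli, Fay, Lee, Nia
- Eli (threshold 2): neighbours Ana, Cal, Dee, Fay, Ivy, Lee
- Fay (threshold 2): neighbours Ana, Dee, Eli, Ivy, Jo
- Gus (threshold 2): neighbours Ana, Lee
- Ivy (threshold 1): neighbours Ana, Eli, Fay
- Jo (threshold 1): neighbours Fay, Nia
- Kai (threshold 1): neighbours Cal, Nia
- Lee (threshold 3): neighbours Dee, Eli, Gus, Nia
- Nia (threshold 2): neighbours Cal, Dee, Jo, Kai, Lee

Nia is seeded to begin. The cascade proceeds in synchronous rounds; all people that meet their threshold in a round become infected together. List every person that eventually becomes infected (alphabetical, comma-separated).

Cal, Jo, Kai, Nia

Round 1 — Nia becomes infected (initial).
Round 2 — checking thresholds:
  Cal: 1 of 3 neighbours ≥ 1, becomes infected.
  Dee: 1 of 4 neighbours < 2, holds.
  Jo: 1 of 2 neighbours ≥ 1, becomes infected.
  Kai: 1 of 2 neighbours ≥ 1, becomes infected.
  Lee: 1 of 4 neighbours < 3, holds.
Round 3 — no new infections; cascade stops.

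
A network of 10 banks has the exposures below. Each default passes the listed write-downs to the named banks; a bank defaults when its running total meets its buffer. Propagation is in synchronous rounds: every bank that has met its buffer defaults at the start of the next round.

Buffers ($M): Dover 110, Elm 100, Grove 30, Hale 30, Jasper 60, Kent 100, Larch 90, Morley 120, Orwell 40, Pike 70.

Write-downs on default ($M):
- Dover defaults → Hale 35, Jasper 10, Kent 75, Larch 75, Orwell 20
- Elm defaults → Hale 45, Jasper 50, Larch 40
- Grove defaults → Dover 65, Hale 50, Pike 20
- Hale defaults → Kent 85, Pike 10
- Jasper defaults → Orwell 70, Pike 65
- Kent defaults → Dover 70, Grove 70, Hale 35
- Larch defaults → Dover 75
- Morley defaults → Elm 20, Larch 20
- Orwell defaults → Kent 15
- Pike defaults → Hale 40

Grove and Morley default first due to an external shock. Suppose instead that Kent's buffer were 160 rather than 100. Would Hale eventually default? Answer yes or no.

With Kent's buffer at 160:
Round 1 — Grove, Morley default (initial).
  Dover: +65 → 65 < 110
  Elm: +20 → 20 < 100
  Hale: +50 → 50 ≥ 30
  Larch: +20 → 20 < 90
  Pike: +20 → 20 < 70
Round 2 — Hale defaults.
  Kent: +85 → 85 < 160
  Pike: +10 → 30 < 70
No further defaults.

yes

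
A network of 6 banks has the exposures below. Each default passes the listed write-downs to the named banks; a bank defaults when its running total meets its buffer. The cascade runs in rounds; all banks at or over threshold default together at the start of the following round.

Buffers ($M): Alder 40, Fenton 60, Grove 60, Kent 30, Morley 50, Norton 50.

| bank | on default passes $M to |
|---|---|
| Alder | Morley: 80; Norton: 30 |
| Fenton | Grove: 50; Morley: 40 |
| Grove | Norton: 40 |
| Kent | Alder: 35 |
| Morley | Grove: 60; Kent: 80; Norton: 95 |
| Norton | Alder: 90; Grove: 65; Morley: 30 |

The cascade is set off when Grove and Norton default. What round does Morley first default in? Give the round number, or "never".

3

Round 1 — Grove, Norton default (initial).
  Alder: +90 → 90 ≥ 40
  Morley: +30 → 30 < 50
Round 2 — Alder defaults.
  Morley: +80 → 110 ≥ 50
Round 3 — Morley defaults.
  Kent: +80 → 80 ≥ 30
Round 4 — Kent defaults.
No further defaults.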